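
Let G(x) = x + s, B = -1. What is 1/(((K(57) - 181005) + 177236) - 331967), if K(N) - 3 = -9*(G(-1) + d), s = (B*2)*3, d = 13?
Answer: -1/335787 ≈ -2.9781e-6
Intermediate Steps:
s = -6 (s = -1*2*3 = -2*3 = -6)
G(x) = -6 + x (G(x) = x - 6 = -6 + x)
K(N) = -51 (K(N) = 3 - 9*((-6 - 1) + 13) = 3 - 9*(-7 + 13) = 3 - 9*6 = 3 - 54 = -51)
1/(((K(57) - 181005) + 177236) - 331967) = 1/(((-51 - 181005) + 177236) - 331967) = 1/((-181056 + 177236) - 331967) = 1/(-3820 - 331967) = 1/(-335787) = -1/335787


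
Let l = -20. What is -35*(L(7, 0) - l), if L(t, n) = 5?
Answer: -875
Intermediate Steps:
-35*(L(7, 0) - l) = -35*(5 - 1*(-20)) = -35*(5 + 20) = -35*25 = -875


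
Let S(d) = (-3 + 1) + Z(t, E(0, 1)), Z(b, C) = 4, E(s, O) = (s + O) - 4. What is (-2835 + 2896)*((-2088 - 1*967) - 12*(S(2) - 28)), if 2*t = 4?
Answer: -167323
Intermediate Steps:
t = 2 (t = (½)*4 = 2)
E(s, O) = -4 + O + s (E(s, O) = (O + s) - 4 = -4 + O + s)
S(d) = 2 (S(d) = (-3 + 1) + 4 = -2 + 4 = 2)
(-2835 + 2896)*((-2088 - 1*967) - 12*(S(2) - 28)) = (-2835 + 2896)*((-2088 - 1*967) - 12*(2 - 28)) = 61*((-2088 - 967) - 12*(-26)) = 61*(-3055 + 312) = 61*(-2743) = -167323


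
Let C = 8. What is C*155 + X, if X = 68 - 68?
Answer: 1240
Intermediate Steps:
X = 0
C*155 + X = 8*155 + 0 = 1240 + 0 = 1240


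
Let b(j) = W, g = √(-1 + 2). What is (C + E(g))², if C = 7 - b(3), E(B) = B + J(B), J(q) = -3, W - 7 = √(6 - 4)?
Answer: (2 + √2)² ≈ 11.657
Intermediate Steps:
W = 7 + √2 (W = 7 + √(6 - 4) = 7 + √2 ≈ 8.4142)
g = 1 (g = √1 = 1)
b(j) = 7 + √2
E(B) = -3 + B (E(B) = B - 3 = -3 + B)
C = -√2 (C = 7 - (7 + √2) = 7 + (-7 - √2) = -√2 ≈ -1.4142)
(C + E(g))² = (-√2 + (-3 + 1))² = (-√2 - 2)² = (-2 - √2)²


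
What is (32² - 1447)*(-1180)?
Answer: 499140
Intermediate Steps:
(32² - 1447)*(-1180) = (1024 - 1447)*(-1180) = -423*(-1180) = 499140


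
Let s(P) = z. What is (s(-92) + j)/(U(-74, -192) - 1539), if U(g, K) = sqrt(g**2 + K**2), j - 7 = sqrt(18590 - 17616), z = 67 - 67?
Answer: -10773/2326181 - 1539*sqrt(974)/2326181 - 14*sqrt(10585)/2326181 - 2*sqrt(10309790)/2326181 ≈ -0.028659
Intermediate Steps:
z = 0
s(P) = 0
j = 7 + sqrt(974) (j = 7 + sqrt(18590 - 17616) = 7 + sqrt(974) ≈ 38.209)
U(g, K) = sqrt(K**2 + g**2)
(s(-92) + j)/(U(-74, -192) - 1539) = (0 + (7 + sqrt(974)))/(sqrt((-192)**2 + (-74)**2) - 1539) = (7 + sqrt(974))/(sqrt(36864 + 5476) - 1539) = (7 + sqrt(974))/(sqrt(42340) - 1539) = (7 + sqrt(974))/(2*sqrt(10585) - 1539) = (7 + sqrt(974))/(-1539 + 2*sqrt(10585))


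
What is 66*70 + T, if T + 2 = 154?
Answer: 4772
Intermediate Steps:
T = 152 (T = -2 + 154 = 152)
66*70 + T = 66*70 + 152 = 4620 + 152 = 4772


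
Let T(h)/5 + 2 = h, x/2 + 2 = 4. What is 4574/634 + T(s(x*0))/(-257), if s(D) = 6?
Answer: 581419/81469 ≈ 7.1367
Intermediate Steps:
x = 4 (x = -4 + 2*4 = -4 + 8 = 4)
T(h) = -10 + 5*h
4574/634 + T(s(x*0))/(-257) = 4574/634 + (-10 + 5*6)/(-257) = 4574*(1/634) + (-10 + 30)*(-1/257) = 2287/317 + 20*(-1/257) = 2287/317 - 20/257 = 581419/81469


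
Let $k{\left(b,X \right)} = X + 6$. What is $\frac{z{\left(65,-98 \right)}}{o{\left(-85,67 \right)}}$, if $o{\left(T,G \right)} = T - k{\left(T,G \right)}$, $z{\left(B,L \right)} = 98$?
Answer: $- \frac{49}{79} \approx -0.62025$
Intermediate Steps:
$k{\left(b,X \right)} = 6 + X$
$o{\left(T,G \right)} = -6 + T - G$ ($o{\left(T,G \right)} = T - \left(6 + G\right) = -6 + T - G$)
$\frac{z{\left(65,-98 \right)}}{o{\left(-85,67 \right)}} = \frac{98}{-6 - 85 - 67} = \frac{98}{-158} = 98 \left(- \frac{1}{158}\right) = - \frac{49}{79}$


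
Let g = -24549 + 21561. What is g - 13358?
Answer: -16346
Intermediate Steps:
g = -2988
g - 13358 = -2988 - 13358 = -16346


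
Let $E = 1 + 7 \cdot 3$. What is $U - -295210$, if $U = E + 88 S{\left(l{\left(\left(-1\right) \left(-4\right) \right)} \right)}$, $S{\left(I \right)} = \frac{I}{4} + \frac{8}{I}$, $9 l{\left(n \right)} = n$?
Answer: $\frac{2671432}{9} \approx 2.9683 \cdot 10^{5}$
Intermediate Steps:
$E = 22$ ($E = 1 + 21 = 22$)
$l{\left(n \right)} = \frac{n}{9}$
$S{\left(I \right)} = \frac{8}{I} + \frac{I}{4}$ ($S{\left(I \right)} = I \frac{1}{4} + \frac{8}{I} = \frac{I}{4} + \frac{8}{I} = \frac{8}{I} + \frac{I}{4}$)
$U = \frac{14542}{9}$ ($U = 22 + 88 \left(\frac{8}{\frac{1}{9} \left(\left(-1\right) \left(-4\right)\right)} + \frac{\frac{1}{9} \left(\left(-1\right) \left(-4\right)\right)}{4}\right) = 22 + 88 \left(\frac{8}{\frac{1}{9} \cdot 4} + \frac{\frac{1}{9} \cdot 4}{4}\right) = 22 + 88 \left(\frac{8}{\frac{4}{9}} + \frac{1}{4} \cdot \frac{4}{9}\right) = 22 + 88 \left(8 \cdot \frac{9}{4} + \frac{1}{9}\right) = 22 + 88 \left(18 + \frac{1}{9}\right) = 22 + 88 \cdot \frac{163}{9} = 22 + \frac{14344}{9} = \frac{14542}{9} \approx 1615.8$)
$U - -295210 = \frac{14542}{9} - -295210 = \frac{14542}{9} + 295210 = \frac{2671432}{9}$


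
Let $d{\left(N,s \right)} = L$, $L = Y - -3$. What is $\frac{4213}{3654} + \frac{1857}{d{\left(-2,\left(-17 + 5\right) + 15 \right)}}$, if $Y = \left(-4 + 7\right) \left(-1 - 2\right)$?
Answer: $- \frac{563350}{1827} \approx -308.35$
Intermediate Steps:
$Y = -9$ ($Y = 3 \left(-3\right) = -9$)
$L = -6$ ($L = -9 - -3 = -9 + 3 = -6$)
$d{\left(N,s \right)} = -6$
$\frac{4213}{3654} + \frac{1857}{d{\left(-2,\left(-17 + 5\right) + 15 \right)}} = \frac{4213}{3654} + \frac{1857}{-6} = 4213 \cdot \frac{1}{3654} + 1857 \left(- \frac{1}{6}\right) = \frac{4213}{3654} - \frac{619}{2} = - \frac{563350}{1827}$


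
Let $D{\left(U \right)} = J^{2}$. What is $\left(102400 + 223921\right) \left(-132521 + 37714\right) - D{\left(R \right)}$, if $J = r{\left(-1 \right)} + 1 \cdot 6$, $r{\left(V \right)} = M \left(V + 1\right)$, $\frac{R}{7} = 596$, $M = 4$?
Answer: $-30937515083$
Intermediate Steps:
$R = 4172$ ($R = 7 \cdot 596 = 4172$)
$r{\left(V \right)} = 4 + 4 V$ ($r{\left(V \right)} = 4 \left(V + 1\right) = 4 \left(1 + V\right) = 4 + 4 V$)
$J = 6$ ($J = \left(4 + 4 \left(-1\right)\right) + 1 \cdot 6 = \left(4 - 4\right) + 6 = 0 + 6 = 6$)
$D{\left(U \right)} = 36$ ($D{\left(U \right)} = 6^{2} = 36$)
$\left(102400 + 223921\right) \left(-132521 + 37714\right) - D{\left(R \right)} = \left(102400 + 223921\right) \left(-132521 + 37714\right) - 36 = 326321 \left(-94807\right) - 36 = -30937515047 - 36 = -30937515083$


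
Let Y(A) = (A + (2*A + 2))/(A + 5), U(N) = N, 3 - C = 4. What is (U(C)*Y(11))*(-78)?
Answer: 1365/8 ≈ 170.63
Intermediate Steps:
C = -1 (C = 3 - 1*4 = 3 - 4 = -1)
Y(A) = (2 + 3*A)/(5 + A) (Y(A) = (A + (2 + 2*A))/(5 + A) = (2 + 3*A)/(5 + A))
(U(C)*Y(11))*(-78) = -(2 + 3*11)/(5 + 11)*(-78) = -(2 + 33)/16*(-78) = -35/16*(-78) = 1365/8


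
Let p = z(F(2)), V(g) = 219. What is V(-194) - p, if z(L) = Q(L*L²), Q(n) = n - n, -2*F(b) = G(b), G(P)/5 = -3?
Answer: 219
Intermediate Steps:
G(P) = -15 (G(P) = 5*(-3) = -15)
F(b) = 15/2 (F(b) = -½*(-15) = 15/2)
Q(n) = 0
z(L) = 0
p = 0
V(-194) - p = 219 - 1*0 = 219 + 0 = 219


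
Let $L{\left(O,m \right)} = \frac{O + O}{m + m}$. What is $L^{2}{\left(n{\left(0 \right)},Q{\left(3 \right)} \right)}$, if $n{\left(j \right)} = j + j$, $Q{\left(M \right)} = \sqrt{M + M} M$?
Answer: $0$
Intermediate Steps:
$Q{\left(M \right)} = \sqrt{2} M^{\frac{3}{2}}$ ($Q{\left(M \right)} = \sqrt{2 M} M = \sqrt{2} \sqrt{M} M = \sqrt{2} M^{\frac{3}{2}}$)
$n{\left(j \right)} = 2 j$
$L{\left(O,m \right)} = \frac{O}{m}$ ($L{\left(O,m \right)} = \frac{2 O}{2 m} = 2 O \frac{1}{2 m} = \frac{O}{m}$)
$L^{2}{\left(n{\left(0 \right)},Q{\left(3 \right)} \right)} = \left(\frac{2 \cdot 0}{\sqrt{2} \cdot 3^{\frac{3}{2}}}\right)^{2} = \left(\frac{0}{\sqrt{2} \cdot 3 \sqrt{3}}\right)^{2} = \left(\frac{0}{3 \sqrt{6}}\right)^{2} = \left(0 \frac{\sqrt{6}}{18}\right)^{2} = 0^{2} = 0$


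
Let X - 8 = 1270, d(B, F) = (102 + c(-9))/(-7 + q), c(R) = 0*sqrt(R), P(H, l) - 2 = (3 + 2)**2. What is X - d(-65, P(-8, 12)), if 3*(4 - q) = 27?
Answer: 2573/2 ≈ 1286.5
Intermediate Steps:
q = -5 (q = 4 - 1/3*27 = 4 - 9 = -5)
P(H, l) = 27 (P(H, l) = 2 + (3 + 2)**2 = 2 + 5**2 = 2 + 25 = 27)
c(R) = 0
d(B, F) = -17/2 (d(B, F) = (102 + 0)/(-7 - 5) = 102/(-12) = 102*(-1/12) = -17/2)
X = 1278 (X = 8 + 1270 = 1278)
X - d(-65, P(-8, 12)) = 1278 - 1*(-17/2) = 1278 + 17/2 = 2573/2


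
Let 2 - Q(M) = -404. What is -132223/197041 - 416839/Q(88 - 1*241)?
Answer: -6322158149/6153742 ≈ -1027.4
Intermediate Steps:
Q(M) = 406 (Q(M) = 2 - 1*(-404) = 2 + 404 = 406)
-132223/197041 - 416839/Q(88 - 1*241) = -132223/197041 - 416839/406 = -132223*1/197041 - 416839*1/406 = -10171/15157 - 416839/406 = -6322158149/6153742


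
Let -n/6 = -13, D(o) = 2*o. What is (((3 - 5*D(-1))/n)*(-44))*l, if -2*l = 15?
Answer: 55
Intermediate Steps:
n = 78 (n = -6*(-13) = 78)
l = -15/2 (l = -½*15 = -15/2 ≈ -7.5000)
(((3 - 5*D(-1))/n)*(-44))*l = (((3 - 10*(-1))/78)*(-44))*(-15/2) = (((3 - 5*(-2))*(1/78))*(-44))*(-15/2) = (((3 + 10)*(1/78))*(-44))*(-15/2) = ((13*(1/78))*(-44))*(-15/2) = ((⅙)*(-44))*(-15/2) = -22/3*(-15/2) = 55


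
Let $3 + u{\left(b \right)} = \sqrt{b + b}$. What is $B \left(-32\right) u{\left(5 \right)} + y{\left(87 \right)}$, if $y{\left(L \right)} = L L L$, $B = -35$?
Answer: $655143 + 1120 \sqrt{10} \approx 6.5869 \cdot 10^{5}$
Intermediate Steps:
$y{\left(L \right)} = L^{3}$ ($y{\left(L \right)} = L^{2} L = L^{3}$)
$u{\left(b \right)} = -3 + \sqrt{2} \sqrt{b}$ ($u{\left(b \right)} = -3 + \sqrt{b + b} = -3 + \sqrt{2 b} = -3 + \sqrt{2} \sqrt{b}$)
$B \left(-32\right) u{\left(5 \right)} + y{\left(87 \right)} = \left(-35\right) \left(-32\right) \left(-3 + \sqrt{2} \sqrt{5}\right) + 87^{3} = 1120 \left(-3 + \sqrt{10}\right) + 658503 = \left(-3360 + 1120 \sqrt{10}\right) + 658503 = 655143 + 1120 \sqrt{10}$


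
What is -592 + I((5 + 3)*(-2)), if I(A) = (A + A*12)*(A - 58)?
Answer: 14800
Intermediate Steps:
I(A) = 13*A*(-58 + A) (I(A) = (A + 12*A)*(-58 + A) = (13*A)*(-58 + A) = 13*A*(-58 + A))
-592 + I((5 + 3)*(-2)) = -592 + 13*((5 + 3)*(-2))*(-58 + (5 + 3)*(-2)) = -592 + 13*(8*(-2))*(-58 + 8*(-2)) = -592 + 13*(-16)*(-58 - 16) = -592 + 13*(-16)*(-74) = -592 + 15392 = 14800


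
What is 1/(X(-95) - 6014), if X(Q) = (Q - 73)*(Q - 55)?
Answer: 1/19186 ≈ 5.2121e-5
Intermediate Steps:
X(Q) = (-73 + Q)*(-55 + Q)
1/(X(-95) - 6014) = 1/((4015 + (-95)² - 128*(-95)) - 6014) = 1/((4015 + 9025 + 12160) - 6014) = 1/(25200 - 6014) = 1/19186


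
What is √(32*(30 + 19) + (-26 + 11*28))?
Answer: 5*√74 ≈ 43.012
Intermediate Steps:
√(32*(30 + 19) + (-26 + 11*28)) = √(32*49 + (-26 + 308)) = √(1568 + 282) = √1850 = 5*√74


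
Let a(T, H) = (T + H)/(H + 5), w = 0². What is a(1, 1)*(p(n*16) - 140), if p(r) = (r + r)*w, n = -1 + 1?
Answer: -140/3 ≈ -46.667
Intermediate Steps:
w = 0
n = 0
a(T, H) = (H + T)/(5 + H)
p(r) = 0 (p(r) = (r + r)*0 = (2*r)*0 = 0)
a(1, 1)*(p(n*16) - 140) = ((1 + 1)/(5 + 1))*(0 - 140) = (2/6)*(-140) = ((⅙)*2)*(-140) = (⅓)*(-140) = -140/3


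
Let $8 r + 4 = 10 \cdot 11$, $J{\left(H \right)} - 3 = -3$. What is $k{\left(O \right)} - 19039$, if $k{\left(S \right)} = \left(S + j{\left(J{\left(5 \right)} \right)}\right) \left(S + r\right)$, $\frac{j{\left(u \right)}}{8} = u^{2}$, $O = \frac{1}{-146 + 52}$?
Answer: $- \frac{336459697}{17672} \approx -19039.0$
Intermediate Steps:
$O = - \frac{1}{94}$ ($O = \frac{1}{-94} = - \frac{1}{94} \approx -0.010638$)
$J{\left(H \right)} = 0$ ($J{\left(H \right)} = 3 - 3 = 0$)
$r = \frac{53}{4}$ ($r = - \frac{1}{2} + \frac{10 \cdot 11}{8} = - \frac{1}{2} + \frac{1}{8} \cdot 110 = - \frac{1}{2} + \frac{55}{4} = \frac{53}{4} \approx 13.25$)
$j{\left(u \right)} = 8 u^{2}$
$k{\left(S \right)} = S \left(\frac{53}{4} + S\right)$ ($k{\left(S \right)} = \left(S + 8 \cdot 0^{2}\right) \left(S + \frac{53}{4}\right) = \left(S + 8 \cdot 0\right) \left(\frac{53}{4} + S\right) = \left(S + 0\right) \left(\frac{53}{4} + S\right) = S \left(\frac{53}{4} + S\right)$)
$k{\left(O \right)} - 19039 = \frac{1}{4} \left(- \frac{1}{94}\right) \left(53 + 4 \left(- \frac{1}{94}\right)\right) - 19039 = \frac{1}{4} \left(- \frac{1}{94}\right) \left(53 - \frac{2}{47}\right) - 19039 = \frac{1}{4} \left(- \frac{1}{94}\right) \frac{2489}{47} - 19039 = - \frac{2489}{17672} - 19039 = - \frac{336459697}{17672}$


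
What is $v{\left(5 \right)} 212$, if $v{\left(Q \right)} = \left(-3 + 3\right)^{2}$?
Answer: $0$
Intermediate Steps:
$v{\left(Q \right)} = 0$ ($v{\left(Q \right)} = 0^{2} = 0$)
$v{\left(5 \right)} 212 = 0 \cdot 212 = 0$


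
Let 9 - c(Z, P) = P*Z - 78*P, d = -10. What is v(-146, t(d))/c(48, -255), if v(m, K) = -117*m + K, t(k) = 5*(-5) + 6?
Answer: -17063/7641 ≈ -2.2331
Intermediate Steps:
c(Z, P) = 9 + 78*P - P*Z (c(Z, P) = 9 - (P*Z - 78*P) = 9 - (-78*P + P*Z) = 9 + (78*P - P*Z) = 9 + 78*P - P*Z)
t(k) = -19 (t(k) = -25 + 6 = -19)
v(m, K) = K - 117*m
v(-146, t(d))/c(48, -255) = (-19 - 117*(-146))/(9 + 78*(-255) - 1*(-255)*48) = (-19 + 17082)/(9 - 19890 + 12240) = 17063/(-7641) = 17063*(-1/7641) = -17063/7641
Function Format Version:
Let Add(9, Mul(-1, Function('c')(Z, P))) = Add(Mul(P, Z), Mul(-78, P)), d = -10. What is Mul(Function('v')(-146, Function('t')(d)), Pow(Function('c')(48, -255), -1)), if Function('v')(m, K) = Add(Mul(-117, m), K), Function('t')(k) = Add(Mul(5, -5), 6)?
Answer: Rational(-17063, 7641) ≈ -2.2331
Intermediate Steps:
Function('c')(Z, P) = Add(9, Mul(78, P), Mul(-1, P, Z)) (Function('c')(Z, P) = Add(9, Mul(-1, Add(Mul(P, Z), Mul(-78, P)))) = Add(9, Mul(-1, Add(Mul(-78, P), Mul(P, Z)))) = Add(9, Add(Mul(78, P), Mul(-1, P, Z))) = Add(9, Mul(78, P), Mul(-1, P, Z)))
Function('t')(k) = -19 (Function('t')(k) = Add(-25, 6) = -19)
Function('v')(m, K) = Add(K, Mul(-117, m))
Mul(Function('v')(-146, Function('t')(d)), Pow(Function('c')(48, -255), -1)) = Mul(Add(-19, Mul(-117, -146)), Pow(Add(9, Mul(78, -255), Mul(-1, -255, 48)), -1)) = Mul(Add(-19, 17082), Pow(Add(9, -19890, 12240), -1)) = Mul(17063, Pow(-7641, -1)) = Mul(17063, Rational(-1, 7641)) = Rational(-17063, 7641)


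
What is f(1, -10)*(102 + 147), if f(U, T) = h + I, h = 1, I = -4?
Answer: -747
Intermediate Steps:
f(U, T) = -3 (f(U, T) = 1 - 4 = -3)
f(1, -10)*(102 + 147) = -3*(102 + 147) = -3*249 = -747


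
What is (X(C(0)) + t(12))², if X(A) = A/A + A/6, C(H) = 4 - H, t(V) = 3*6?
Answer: 3481/9 ≈ 386.78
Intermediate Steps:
t(V) = 18
X(A) = 1 + A/6 (X(A) = 1 + A*(⅙) = 1 + A/6)
(X(C(0)) + t(12))² = ((1 + (4 - 1*0)/6) + 18)² = ((1 + (4 + 0)/6) + 18)² = ((1 + (⅙)*4) + 18)² = ((1 + ⅔) + 18)² = (5/3 + 18)² = (59/3)² = 3481/9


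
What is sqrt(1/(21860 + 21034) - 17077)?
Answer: I*sqrt(3491098989142)/14298 ≈ 130.68*I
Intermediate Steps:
sqrt(1/(21860 + 21034) - 17077) = sqrt(1/42894 - 17077) = sqrt(-732500837/42894) = I*sqrt(3491098989142)/14298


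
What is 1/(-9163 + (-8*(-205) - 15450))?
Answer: -1/22973 ≈ -4.3529e-5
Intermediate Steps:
1/(-9163 + (-8*(-205) - 15450)) = 1/(-9163 + (1640 - 15450)) = 1/(-9163 - 13810) = 1/(-22973) = -1/22973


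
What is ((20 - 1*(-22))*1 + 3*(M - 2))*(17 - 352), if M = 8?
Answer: -20100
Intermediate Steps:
((20 - 1*(-22))*1 + 3*(M - 2))*(17 - 352) = ((20 - 1*(-22))*1 + 3*(8 - 2))*(17 - 352) = ((20 + 22)*1 + 3*6)*(-335) = (42*1 + 18)*(-335) = (42 + 18)*(-335) = 60*(-335) = -20100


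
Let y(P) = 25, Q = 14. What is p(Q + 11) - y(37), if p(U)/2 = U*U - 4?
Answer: 1217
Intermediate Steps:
p(U) = -8 + 2*U**2 (p(U) = 2*(U*U - 4) = 2*(U**2 - 4) = 2*(-4 + U**2) = -8 + 2*U**2)
p(Q + 11) - y(37) = (-8 + 2*(14 + 11)**2) - 1*25 = (-8 + 2*25**2) - 25 = (-8 + 2*625) - 25 = (-8 + 1250) - 25 = 1242 - 25 = 1217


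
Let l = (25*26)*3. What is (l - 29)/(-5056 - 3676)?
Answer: -1921/8732 ≈ -0.22000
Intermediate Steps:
l = 1950 (l = 650*3 = 1950)
(l - 29)/(-5056 - 3676) = (1950 - 29)/(-5056 - 3676) = 1921/(-8732) = 1921*(-1/8732) = -1921/8732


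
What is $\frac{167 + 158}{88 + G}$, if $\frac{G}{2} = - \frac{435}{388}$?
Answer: $\frac{63050}{16637} \approx 3.7897$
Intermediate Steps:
$G = - \frac{435}{194}$ ($G = 2 \left(- \frac{435}{388}\right) = - \frac{435}{194} \approx -2.2423$)
$\frac{167 + 158}{88 + G} = \frac{167 + 158}{88 - \frac{435}{194}} = \frac{325}{\frac{16637}{194}} = 325 \cdot \frac{194}{16637} = \frac{63050}{16637}$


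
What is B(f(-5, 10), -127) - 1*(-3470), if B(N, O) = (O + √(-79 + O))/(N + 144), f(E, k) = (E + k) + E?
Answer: 499553/144 + I*√206/144 ≈ 3469.1 + 0.099671*I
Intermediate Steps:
f(E, k) = k + 2*E
B(N, O) = (O + √(-79 + O))/(144 + N)
B(f(-5, 10), -127) - 1*(-3470) = (-127 + √(-79 - 127))/(144 + (10 + 2*(-5))) - 1*(-3470) = (-127 + √(-206))/(144 + (10 - 10)) + 3470 = (-127 + I*√206)/(144 + 0) + 3470 = (-127 + I*√206)/144 + 3470 = (-127/144 + I*√206/144) + 3470 = 499553/144 + I*√206/144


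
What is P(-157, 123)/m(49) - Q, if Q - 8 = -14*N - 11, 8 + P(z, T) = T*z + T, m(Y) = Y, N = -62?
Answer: -61581/49 ≈ -1256.8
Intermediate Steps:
P(z, T) = -8 + T + T*z (P(z, T) = -8 + (T*z + T) = -8 + (T + T*z) = -8 + T + T*z)
Q = 865 (Q = 8 + (-14*(-62) - 11) = 8 + (868 - 11) = 8 + 857 = 865)
P(-157, 123)/m(49) - Q = (-8 + 123 + 123*(-157))/49 - 1*865 = (-8 + 123 - 19311)*(1/49) - 865 = -19196*1/49 - 865 = -19196/49 - 865 = -61581/49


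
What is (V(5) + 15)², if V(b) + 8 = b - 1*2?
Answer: 100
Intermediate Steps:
V(b) = -10 + b (V(b) = -8 + (b - 1*2) = -8 + (b - 2) = -8 + (-2 + b) = -10 + b)
(V(5) + 15)² = ((-10 + 5) + 15)² = (-5 + 15)² = 10² = 100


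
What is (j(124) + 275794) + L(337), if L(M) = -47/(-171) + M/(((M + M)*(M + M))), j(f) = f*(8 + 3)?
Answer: 63887199791/230508 ≈ 2.7716e+5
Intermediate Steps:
j(f) = 11*f (j(f) = f*11 = 11*f)
L(M) = 47/171 + 1/(4*M) (L(M) = -47*(-1/171) + M/(((2*M)*(2*M))) = 47/171 + M/((4*M²)) = 47/171 + M*(1/(4*M²)) = 47/171 + 1/(4*M))
(j(124) + 275794) + L(337) = (11*124 + 275794) + (1/684)*(171 + 188*337)/337 = (1364 + 275794) + (1/684)*(1/337)*(171 + 63356) = 277158 + (1/684)*(1/337)*63527 = 277158 + 63527/230508 = 63887199791/230508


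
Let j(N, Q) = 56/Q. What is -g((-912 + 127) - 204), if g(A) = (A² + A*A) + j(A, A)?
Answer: -1934723282/989 ≈ -1.9562e+6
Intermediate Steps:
g(A) = 2*A² + 56/A (g(A) = (A² + A*A) + 56/A = (A² + A²) + 56/A = 2*A² + 56/A)
-g((-912 + 127) - 204) = -2*(28 + ((-912 + 127) - 204)³)/((-912 + 127) - 204) = -2*(28 + (-785 - 204)³)/(-785 - 204) = -2*(28 + (-989)³)/(-989) = -2*(-1)*(28 - 967361669)/989 = -2*(-1)*(-967361641)/989 = -1*1934723282/989 = -1934723282/989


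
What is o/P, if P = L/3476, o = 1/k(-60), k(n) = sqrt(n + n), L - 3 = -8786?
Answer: 869*I*sqrt(30)/131745 ≈ 0.036128*I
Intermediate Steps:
L = -8783 (L = 3 - 8786 = -8783)
k(n) = sqrt(2)*sqrt(n) (k(n) = sqrt(2*n) = sqrt(2)*sqrt(n))
o = -I*sqrt(30)/60 (o = 1/(sqrt(2)*sqrt(-60)) = 1/(sqrt(2)*(2*I*sqrt(15))) = 1/(2*I*sqrt(30)) = -I*sqrt(30)/60 ≈ -0.091287*I)
P = -8783/3476 ≈ -2.5268
o/P = (-I*sqrt(30)/60)/(-8783/3476) = -I*sqrt(30)/60*(-3476/8783) = 869*I*sqrt(30)/131745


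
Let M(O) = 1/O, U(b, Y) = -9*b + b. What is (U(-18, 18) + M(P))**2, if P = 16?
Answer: 5313025/256 ≈ 20754.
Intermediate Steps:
U(b, Y) = -8*b
(U(-18, 18) + M(P))**2 = (-8*(-18) + 1/16)**2 = (144 + 1/16)**2 = (2305/16)**2 = 5313025/256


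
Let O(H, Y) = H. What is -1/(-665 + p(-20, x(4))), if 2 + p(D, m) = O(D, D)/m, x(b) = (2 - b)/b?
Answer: 1/627 ≈ 0.0015949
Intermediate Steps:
x(b) = (2 - b)/b
p(D, m) = -2 + D/m
-1/(-665 + p(-20, x(4))) = -1/(-665 + (-2 - 20*4/(2 - 1*4))) = -1/(-665 + (-2 - 20*4/(2 - 4))) = -1/(-665 + (-2 - 20/((1/4)*(-2)))) = -1/(-665 + (-2 - 20/(-1/2))) = -1/(-665 + (-2 - 20*(-2))) = -1/(-665 + (-2 + 40)) = -1/(-665 + 38) = -1/(-627) = -1*(-1/627) = 1/627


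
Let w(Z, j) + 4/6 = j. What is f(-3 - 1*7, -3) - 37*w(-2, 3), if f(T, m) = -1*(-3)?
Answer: -250/3 ≈ -83.333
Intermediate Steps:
f(T, m) = 3
w(Z, j) = -⅔ + j
f(-3 - 1*7, -3) - 37*w(-2, 3) = 3 - 37*(-⅔ + 3) = 3 - 37*7/3 = 3 - 259/3 = -250/3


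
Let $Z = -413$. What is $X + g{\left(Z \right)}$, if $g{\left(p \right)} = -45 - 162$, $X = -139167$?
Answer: $-139374$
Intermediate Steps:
$g{\left(p \right)} = -207$ ($g{\left(p \right)} = -45 - 162 = -207$)
$X + g{\left(Z \right)} = -139167 - 207 = -139374$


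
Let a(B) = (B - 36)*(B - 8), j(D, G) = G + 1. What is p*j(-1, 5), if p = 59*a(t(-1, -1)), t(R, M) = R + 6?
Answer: 32922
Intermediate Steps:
t(R, M) = 6 + R
j(D, G) = 1 + G
a(B) = (-36 + B)*(-8 + B)
p = 5487 (p = 59*(288 + (6 - 1)² - 44*(6 - 1)) = 59*(288 + 5² - 44*5) = 59*(288 + 25 - 220) = 59*93 = 5487)
p*j(-1, 5) = 5487*(1 + 5) = 5487*6 = 32922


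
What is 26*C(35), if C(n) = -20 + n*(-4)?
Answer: -4160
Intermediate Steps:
C(n) = -20 - 4*n
26*C(35) = 26*(-20 - 4*35) = 26*(-20 - 140) = 26*(-160) = -4160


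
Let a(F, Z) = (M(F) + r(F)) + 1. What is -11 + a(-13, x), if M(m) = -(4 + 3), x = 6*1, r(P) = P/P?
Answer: -16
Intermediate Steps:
r(P) = 1
x = 6
M(m) = -7 (M(m) = -1*7 = -7)
a(F, Z) = -5 (a(F, Z) = (-7 + 1) + 1 = -6 + 1 = -5)
-11 + a(-13, x) = -11 - 5 = -16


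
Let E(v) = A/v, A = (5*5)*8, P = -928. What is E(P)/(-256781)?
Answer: 25/29786596 ≈ 8.3930e-7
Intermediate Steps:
A = 200 (A = 25*8 = 200)
E(v) = 200/v
E(P)/(-256781) = (200/(-928))/(-256781) = (200*(-1/928))*(-1/256781) = -25/116*(-1/256781) = 25/29786596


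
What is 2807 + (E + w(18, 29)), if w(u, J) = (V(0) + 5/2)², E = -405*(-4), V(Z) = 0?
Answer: 17733/4 ≈ 4433.3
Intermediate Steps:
E = 1620
w(u, J) = 25/4 (w(u, J) = (0 + 5/2)² = (5/2)² = 25/4)
2807 + (E + w(18, 29)) = 2807 + (1620 + 25/4) = 2807 + 6505/4 = 17733/4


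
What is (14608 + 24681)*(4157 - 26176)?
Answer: -865104491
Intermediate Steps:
(14608 + 24681)*(4157 - 26176) = 39289*(-22019) = -865104491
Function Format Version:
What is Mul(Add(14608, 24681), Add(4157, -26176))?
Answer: -865104491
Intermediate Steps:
Mul(Add(14608, 24681), Add(4157, -26176)) = Mul(39289, -22019) = -865104491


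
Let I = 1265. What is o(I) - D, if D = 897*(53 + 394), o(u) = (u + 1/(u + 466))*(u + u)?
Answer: 4845921451/1731 ≈ 2.7995e+6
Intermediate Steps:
o(u) = 2*u*(u + 1/(466 + u)) (o(u) = (u + 1/(466 + u))*(2*u) = 2*u*(u + 1/(466 + u)))
D = 400959 (D = 897*447 = 400959)
o(I) - D = 2*1265*(1 + 1265**2 + 466*1265)/(466 + 1265) - 1*400959 = 2*1265*(1 + 1600225 + 589490)/1731 - 400959 = 2*1265*(1/1731)*2189716 - 400959 = 5539981480/1731 - 400959 = 4845921451/1731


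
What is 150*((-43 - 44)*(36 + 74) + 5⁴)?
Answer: -1341750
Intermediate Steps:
150*((-43 - 44)*(36 + 74) + 5⁴) = 150*(-87*110 + 625) = 150*(-9570 + 625) = 150*(-8945) = -1341750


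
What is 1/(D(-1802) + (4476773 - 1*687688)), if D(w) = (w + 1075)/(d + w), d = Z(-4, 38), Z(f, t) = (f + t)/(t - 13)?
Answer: 45016/170569468535 ≈ 2.6392e-7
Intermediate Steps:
Z(f, t) = (f + t)/(-13 + t)
d = 34/25 (d = (-4 + 38)/(-13 + 38) = 34/25 ≈ 1.3600)
D(w) = (1075 + w)/(34/25 + w) (D(w) = (w + 1075)/(34/25 + w) = (1075 + w)/(34/25 + w))
1/(D(-1802) + (4476773 - 1*687688)) = 1/(25*(1075 - 1802)/(34 + 25*(-1802)) + (4476773 - 1*687688)) = 1/(25*(-727)/(34 - 45050) + (4476773 - 687688)) = 1/(25*(-727)/(-45016) + 3789085) = 1/(25*(-1/45016)*(-727) + 3789085) = 1/(18175/45016 + 3789085) = 1/(170569468535/45016) = 45016/170569468535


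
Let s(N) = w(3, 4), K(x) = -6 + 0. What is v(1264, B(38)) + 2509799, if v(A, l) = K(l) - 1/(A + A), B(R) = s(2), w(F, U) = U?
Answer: 6344756703/2528 ≈ 2.5098e+6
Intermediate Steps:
K(x) = -6
s(N) = 4
B(R) = 4
v(A, l) = -6 - 1/(2*A) (v(A, l) = -6 - 1/(A + A) = -6 - 1/(2*A))
v(1264, B(38)) + 2509799 = (-6 - ½/1264) + 2509799 = (-6 - ½*1/1264) + 2509799 = (-6 - 1/2528) + 2509799 = -15169/2528 + 2509799 = 6344756703/2528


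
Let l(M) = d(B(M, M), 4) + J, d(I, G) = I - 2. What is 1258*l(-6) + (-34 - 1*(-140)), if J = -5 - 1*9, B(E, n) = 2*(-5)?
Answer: -32602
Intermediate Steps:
B(E, n) = -10
J = -14 (J = -5 - 9 = -14)
d(I, G) = -2 + I
l(M) = -26 (l(M) = (-2 - 10) - 14 = -12 - 14 = -26)
1258*l(-6) + (-34 - 1*(-140)) = 1258*(-26) + (-34 - 1*(-140)) = -32708 + (-34 + 140) = -32708 + 106 = -32602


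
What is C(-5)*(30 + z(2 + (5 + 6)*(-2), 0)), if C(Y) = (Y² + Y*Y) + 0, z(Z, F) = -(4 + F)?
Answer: 1300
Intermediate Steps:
z(Z, F) = -4 - F
C(Y) = 2*Y² (C(Y) = (Y² + Y²) + 0 = 2*Y² + 0 = 2*Y²)
C(-5)*(30 + z(2 + (5 + 6)*(-2), 0)) = (2*(-5)²)*(30 + (-4 - 1*0)) = (2*25)*(30 + (-4 + 0)) = 50*(30 - 4) = 50*26 = 1300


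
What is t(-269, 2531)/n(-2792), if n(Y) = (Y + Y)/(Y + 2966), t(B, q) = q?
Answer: -220197/2792 ≈ -78.867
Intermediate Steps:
n(Y) = 2*Y/(2966 + Y) (n(Y) = (2*Y)/(2966 + Y) = 2*Y/(2966 + Y))
t(-269, 2531)/n(-2792) = 2531/((2*(-2792)/(2966 - 2792))) = 2531/((2*(-2792)/174)) = 2531/((2*(-2792)*(1/174))) = 2531/(-2792/87) = 2531*(-87/2792) = -220197/2792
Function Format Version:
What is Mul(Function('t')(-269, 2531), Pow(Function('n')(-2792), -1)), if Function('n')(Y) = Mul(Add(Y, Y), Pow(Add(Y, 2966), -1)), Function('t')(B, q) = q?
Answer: Rational(-220197, 2792) ≈ -78.867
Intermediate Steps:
Function('n')(Y) = Mul(2, Y, Pow(Add(2966, Y), -1)) (Function('n')(Y) = Mul(Mul(2, Y), Pow(Add(2966, Y), -1)) = Mul(2, Y, Pow(Add(2966, Y), -1)))
Mul(Function('t')(-269, 2531), Pow(Function('n')(-2792), -1)) = Mul(2531, Pow(Mul(2, -2792, Pow(Add(2966, -2792), -1)), -1)) = Mul(2531, Pow(Mul(2, -2792, Pow(174, -1)), -1)) = Mul(2531, Pow(Mul(2, -2792, Rational(1, 174)), -1)) = Mul(2531, Pow(Rational(-2792, 87), -1)) = Mul(2531, Rational(-87, 2792)) = Rational(-220197, 2792)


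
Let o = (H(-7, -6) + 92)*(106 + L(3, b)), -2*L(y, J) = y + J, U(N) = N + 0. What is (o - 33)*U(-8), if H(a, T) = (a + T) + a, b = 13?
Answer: -56184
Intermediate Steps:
U(N) = N
L(y, J) = -J/2 - y/2 (L(y, J) = -(y + J)/2 = -(J + y)/2 = -J/2 - y/2)
H(a, T) = T + 2*a (H(a, T) = (T + a) + a = T + 2*a)
o = 7056 (o = ((-6 + 2*(-7)) + 92)*(106 + (-1/2*13 - 1/2*3)) = ((-6 - 14) + 92)*(106 + (-13/2 - 3/2)) = (-20 + 92)*(106 - 8) = 72*98 = 7056)
(o - 33)*U(-8) = (7056 - 33)*(-8) = 7023*(-8) = -56184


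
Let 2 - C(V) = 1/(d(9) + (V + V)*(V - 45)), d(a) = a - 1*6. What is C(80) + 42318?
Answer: 237118959/5603 ≈ 42320.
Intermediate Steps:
d(a) = -6 + a (d(a) = a - 6 = -6 + a)
C(V) = 2 - 1/(3 + 2*V*(-45 + V)) (C(V) = 2 - 1/((-6 + 9) + (V + V)*(V - 45)) = 2 - 1/(3 + (2*V)*(-45 + V)) = 2 - 1/(3 + 2*V*(-45 + V)))
C(80) + 42318 = (5 - 180*80 + 4*80²)/(3 - 90*80 + 2*80²) + 42318 = (5 - 14400 + 4*6400)/(3 - 7200 + 2*6400) + 42318 = (5 - 14400 + 25600)/(3 - 7200 + 12800) + 42318 = 11205/5603 + 42318 = 237118959/5603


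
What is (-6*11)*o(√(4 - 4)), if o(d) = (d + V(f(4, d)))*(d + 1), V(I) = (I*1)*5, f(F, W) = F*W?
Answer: 0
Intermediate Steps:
V(I) = 5*I (V(I) = I*5 = 5*I)
o(d) = 21*d*(1 + d) (o(d) = (d + 5*(4*d))*(d + 1) = (d + 20*d)*(1 + d) = (21*d)*(1 + d) = 21*d*(1 + d))
(-6*11)*o(√(4 - 4)) = (-6*11)*(21*√(4 - 4)*(1 + √(4 - 4))) = -1386*√0*(1 + √0) = -1386*0*(1 + 0) = -1386*0 = -66*0 = 0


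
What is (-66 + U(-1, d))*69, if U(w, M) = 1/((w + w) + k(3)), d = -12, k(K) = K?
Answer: -4485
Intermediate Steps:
U(w, M) = 1/(3 + 2*w) (U(w, M) = 1/((w + w) + 3) = 1/(2*w + 3) = 1/(3 + 2*w))
(-66 + U(-1, d))*69 = (-66 + 1/(3 + 2*(-1)))*69 = (-66 + 1/(3 - 2))*69 = (-66 + 1/1)*69 = (-66 + 1)*69 = -65*69 = -4485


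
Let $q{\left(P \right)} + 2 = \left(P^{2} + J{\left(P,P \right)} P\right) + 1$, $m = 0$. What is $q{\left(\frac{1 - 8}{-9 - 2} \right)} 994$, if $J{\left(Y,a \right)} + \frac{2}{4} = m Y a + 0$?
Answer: $- \frac{109837}{121} \approx -907.74$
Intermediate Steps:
$J{\left(Y,a \right)} = - \frac{1}{2}$ ($J{\left(Y,a \right)} = - \frac{1}{2} + \left(0 Y a + 0\right) = - \frac{1}{2} + \left(0 a + 0\right) = - \frac{1}{2} + \left(0 + 0\right) = - \frac{1}{2} + 0 = - \frac{1}{2}$)
$q{\left(P \right)} = -1 + P^{2} - \frac{P}{2}$ ($q{\left(P \right)} = -2 + \left(\left(P^{2} - \frac{P}{2}\right) + 1\right) = -2 + \left(1 + P^{2} - \frac{P}{2}\right) = -1 + P^{2} - \frac{P}{2}$)
$q{\left(\frac{1 - 8}{-9 - 2} \right)} 994 = \left(-1 + \left(\frac{1 - 8}{-9 - 2}\right)^{2} - \frac{\left(1 - 8\right) \frac{1}{-9 - 2}}{2}\right) 994 = \left(-1 + \left(- \frac{7}{-11}\right)^{2} - \frac{\left(-7\right) \frac{1}{-11}}{2}\right) 994 = \left(-1 + \left(\left(-7\right) \left(- \frac{1}{11}\right)\right)^{2} - \frac{\left(-7\right) \left(- \frac{1}{11}\right)}{2}\right) 994 = \left(-1 + \left(\frac{7}{11}\right)^{2} - \frac{7}{22}\right) 994 = \left(-1 + \frac{49}{121} - \frac{7}{22}\right) 994 = \left(- \frac{221}{242}\right) 994 = - \frac{109837}{121}$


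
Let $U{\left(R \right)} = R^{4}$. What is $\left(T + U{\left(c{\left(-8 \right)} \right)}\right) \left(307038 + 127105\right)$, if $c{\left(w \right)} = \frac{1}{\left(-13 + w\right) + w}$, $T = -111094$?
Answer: $- \frac{34112645307826059}{707281} \approx -4.8231 \cdot 10^{10}$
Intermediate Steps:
$c{\left(w \right)} = \frac{1}{-13 + 2 w}$
$\left(T + U{\left(c{\left(-8 \right)} \right)}\right) \left(307038 + 127105\right) = \left(-111094 + \left(\frac{1}{-13 + 2 \left(-8\right)}\right)^{4}\right) \left(307038 + 127105\right) = \left(-111094 + \left(\frac{1}{-13 - 16}\right)^{4}\right) 434143 = \left(-111094 + \left(\frac{1}{-29}\right)^{4}\right) 434143 = \left(-111094 + \left(- \frac{1}{29}\right)^{4}\right) 434143 = \left(-111094 + \frac{1}{707281}\right) 434143 = \left(- \frac{78574675413}{707281}\right) 434143 = - \frac{34112645307826059}{707281}$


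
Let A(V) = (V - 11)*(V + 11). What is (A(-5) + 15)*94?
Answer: -7614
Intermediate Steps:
A(V) = (-11 + V)*(11 + V)
(A(-5) + 15)*94 = ((-121 + (-5)²) + 15)*94 = ((-121 + 25) + 15)*94 = (-96 + 15)*94 = -81*94 = -7614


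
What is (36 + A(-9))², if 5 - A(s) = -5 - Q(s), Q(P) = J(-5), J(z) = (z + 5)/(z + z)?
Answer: 2116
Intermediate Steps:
J(z) = (5 + z)/(2*z) (J(z) = (5 + z)/((2*z)) = (5 + z)*(1/(2*z)) = (5 + z)/(2*z))
Q(P) = 0 (Q(P) = (½)*(5 - 5)/(-5) = (½)*(-⅕)*0 = 0)
A(s) = 10 (A(s) = 5 - (-5 - 1*0) = 5 - (-5 + 0) = 5 - 1*(-5) = 5 + 5 = 10)
(36 + A(-9))² = (36 + 10)² = 46² = 2116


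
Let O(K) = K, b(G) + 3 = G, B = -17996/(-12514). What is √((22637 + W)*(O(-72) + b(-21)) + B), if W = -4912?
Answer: I*√66617667077914/6257 ≈ 1304.5*I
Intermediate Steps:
B = 8998/6257 (B = -17996*(-1/12514) = 8998/6257 ≈ 1.4381)
b(G) = -3 + G
√((22637 + W)*(O(-72) + b(-21)) + B) = √((22637 - 4912)*(-72 + (-3 - 21)) + 8998/6257) = √(17725*(-72 - 24) + 8998/6257) = √(17725*(-96) + 8998/6257) = √(-1701600 + 8998/6257) = √(-10646902202/6257) = I*√66617667077914/6257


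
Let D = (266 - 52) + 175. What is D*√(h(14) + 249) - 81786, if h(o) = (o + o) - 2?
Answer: -81786 + 1945*√11 ≈ -75335.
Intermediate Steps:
h(o) = -2 + 2*o (h(o) = 2*o - 2 = -2 + 2*o)
D = 389 (D = 214 + 175 = 389)
D*√(h(14) + 249) - 81786 = 389*√((-2 + 2*14) + 249) - 81786 = 389*√((-2 + 28) + 249) - 81786 = 389*√(26 + 249) - 81786 = 389*√275 - 81786 = 389*(5*√11) - 81786 = 1945*√11 - 81786 = -81786 + 1945*√11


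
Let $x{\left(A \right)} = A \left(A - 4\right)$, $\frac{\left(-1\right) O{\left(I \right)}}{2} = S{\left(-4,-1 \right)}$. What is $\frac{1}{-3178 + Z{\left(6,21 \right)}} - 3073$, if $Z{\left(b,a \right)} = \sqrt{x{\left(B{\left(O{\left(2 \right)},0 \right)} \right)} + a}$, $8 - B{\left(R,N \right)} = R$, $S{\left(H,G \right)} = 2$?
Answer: $- \frac{31035972569}{10099567} - \frac{3 \sqrt{13}}{10099567} \approx -3073.0$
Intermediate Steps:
$O{\left(I \right)} = -4$ ($O{\left(I \right)} = \left(-2\right) 2 = -4$)
$B{\left(R,N \right)} = 8 - R$
$x{\left(A \right)} = A \left(-4 + A\right)$
$Z{\left(b,a \right)} = \sqrt{96 + a}$ ($Z{\left(b,a \right)} = \sqrt{\left(8 - -4\right) \left(-4 + \left(8 - -4\right)\right) + a} = \sqrt{\left(8 + 4\right) \left(-4 + \left(8 + 4\right)\right) + a} = \sqrt{12 \left(-4 + 12\right) + a} = \sqrt{12 \cdot 8 + a} = \sqrt{96 + a}$)
$\frac{1}{-3178 + Z{\left(6,21 \right)}} - 3073 = \frac{1}{-3178 + \sqrt{96 + 21}} - 3073 = \frac{1}{-3178 + \sqrt{117}} - 3073 = \frac{1}{-3178 + 3 \sqrt{13}} - 3073 = -3073 + \frac{1}{-3178 + 3 \sqrt{13}}$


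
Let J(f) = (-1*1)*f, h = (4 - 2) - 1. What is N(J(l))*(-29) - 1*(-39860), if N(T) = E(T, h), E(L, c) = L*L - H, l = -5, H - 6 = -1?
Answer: 39280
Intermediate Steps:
h = 1 (h = 2 - 1 = 1)
H = 5 (H = 6 - 1 = 5)
E(L, c) = -5 + L² (E(L, c) = L*L - 1*5 = L² - 5 = -5 + L²)
J(f) = -f
N(T) = -5 + T²
N(J(l))*(-29) - 1*(-39860) = (-5 + (-1*(-5))²)*(-29) - 1*(-39860) = (-5 + 5²)*(-29) + 39860 = (-5 + 25)*(-29) + 39860 = 20*(-29) + 39860 = -580 + 39860 = 39280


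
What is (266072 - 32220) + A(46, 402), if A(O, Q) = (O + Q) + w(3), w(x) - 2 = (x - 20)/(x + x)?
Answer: 1405795/6 ≈ 2.3430e+5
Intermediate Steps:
w(x) = 2 + (-20 + x)/(2*x) (w(x) = 2 + (x - 20)/(x + x) = 2 + (-20 + x)/((2*x)) = 2 + (-20 + x)*(1/(2*x)) = 2 + (-20 + x)/(2*x))
A(O, Q) = -⅚ + O + Q (A(O, Q) = (O + Q) + (5/2 - 10/3) = (O + Q) - ⅚ = -⅚ + O + Q)
(266072 - 32220) + A(46, 402) = (266072 - 32220) + (-⅚ + 46 + 402) = 233852 + 2683/6 = 1405795/6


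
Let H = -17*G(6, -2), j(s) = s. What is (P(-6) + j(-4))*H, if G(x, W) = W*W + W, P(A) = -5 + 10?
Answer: -34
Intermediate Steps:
P(A) = 5
G(x, W) = W + W² (G(x, W) = W² + W = W + W²)
H = -34 (H = -(-34)*(1 - 2) = -(-34)*(-1) = -17*2 = -34)
(P(-6) + j(-4))*H = (5 - 4)*(-34) = 1*(-34) = -34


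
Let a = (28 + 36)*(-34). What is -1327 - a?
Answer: 849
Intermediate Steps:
a = -2176 (a = 64*(-34) = -2176)
-1327 - a = -1327 - 1*(-2176) = -1327 + 2176 = 849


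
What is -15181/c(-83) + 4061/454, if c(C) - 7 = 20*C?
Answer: 716053/39498 ≈ 18.129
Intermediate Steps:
c(C) = 7 + 20*C
-15181/c(-83) + 4061/454 = -15181/(7 + 20*(-83)) + 4061/454 = -15181/(7 - 1660) + 4061*(1/454) = -15181/(-1653) + 4061/454 = -15181*(-1/1653) + 4061/454 = 799/87 + 4061/454 = 716053/39498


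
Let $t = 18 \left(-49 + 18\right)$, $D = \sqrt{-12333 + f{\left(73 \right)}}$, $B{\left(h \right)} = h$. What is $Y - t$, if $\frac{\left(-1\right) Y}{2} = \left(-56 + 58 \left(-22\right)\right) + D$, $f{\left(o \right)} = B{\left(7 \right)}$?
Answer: $3222 - 2 i \sqrt{12326} \approx 3222.0 - 222.04 i$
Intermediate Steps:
$f{\left(o \right)} = 7$
$D = i \sqrt{12326}$ ($D = \sqrt{-12333 + 7} = \sqrt{-12326} = i \sqrt{12326} \approx 111.02 i$)
$t = -558$ ($t = 18 \left(-31\right) = -558$)
$Y = 2664 - 2 i \sqrt{12326}$ ($Y = - 2 \left(\left(-56 + 58 \left(-22\right)\right) + i \sqrt{12326}\right) = - 2 \left(\left(-56 - 1276\right) + i \sqrt{12326}\right) = - 2 \left(-1332 + i \sqrt{12326}\right) = 2664 - 2 i \sqrt{12326} \approx 2664.0 - 222.04 i$)
$Y - t = \left(2664 - 2 i \sqrt{12326}\right) - -558 = \left(2664 - 2 i \sqrt{12326}\right) + 558 = 3222 - 2 i \sqrt{12326}$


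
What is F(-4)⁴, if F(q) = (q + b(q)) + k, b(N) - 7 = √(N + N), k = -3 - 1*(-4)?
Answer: -448 + 256*I*√2 ≈ -448.0 + 362.04*I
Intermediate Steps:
k = 1 (k = -3 + 4 = 1)
b(N) = 7 + √2*√N (b(N) = 7 + √(N + N) = 7 + √(2*N) = 7 + √2*√N)
F(q) = 8 + q + √2*√q (F(q) = (q + (7 + √2*√q)) + 1 = (7 + q + √2*√q) + 1 = 8 + q + √2*√q)
F(-4)⁴ = (8 - 4 + √2*√(-4))⁴ = (8 - 4 + √2*(2*I))⁴ = (8 - 4 + 2*I*√2)⁴ = (4 + 2*I*√2)⁴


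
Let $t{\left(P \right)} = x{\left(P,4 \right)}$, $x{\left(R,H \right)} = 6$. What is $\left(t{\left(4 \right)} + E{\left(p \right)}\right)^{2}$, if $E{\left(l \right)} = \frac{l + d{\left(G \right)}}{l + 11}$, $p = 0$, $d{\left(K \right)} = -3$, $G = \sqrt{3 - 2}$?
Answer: $\frac{3969}{121} \approx 32.802$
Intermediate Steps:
$G = 1$ ($G = \sqrt{1} = 1$)
$t{\left(P \right)} = 6$
$E{\left(l \right)} = \frac{-3 + l}{11 + l}$ ($E{\left(l \right)} = \frac{l - 3}{l + 11} = \frac{-3 + l}{11 + l}$)
$\left(t{\left(4 \right)} + E{\left(p \right)}\right)^{2} = \left(6 + \frac{-3 + 0}{11 + 0}\right)^{2} = \left(6 + \frac{1}{11} \left(-3\right)\right)^{2} = \left(6 - \frac{3}{11}\right)^{2} = \left(\frac{63}{11}\right)^{2} = \frac{3969}{121}$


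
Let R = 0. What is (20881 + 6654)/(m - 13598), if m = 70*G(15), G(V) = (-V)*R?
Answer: -27535/13598 ≈ -2.0249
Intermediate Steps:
G(V) = 0 (G(V) = -V*0 = 0)
m = 0 (m = 70*0 = 0)
(20881 + 6654)/(m - 13598) = (20881 + 6654)/(0 - 13598) = 27535/(-13598) = 27535*(-1/13598) = -27535/13598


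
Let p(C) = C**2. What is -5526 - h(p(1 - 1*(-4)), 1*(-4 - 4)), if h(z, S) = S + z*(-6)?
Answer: -5368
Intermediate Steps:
h(z, S) = S - 6*z
-5526 - h(p(1 - 1*(-4)), 1*(-4 - 4)) = -5526 - (1*(-4 - 4) - 6*(1 - 1*(-4))**2) = -5526 - (1*(-8) - 6*(1 + 4)**2) = -5526 - (-8 - 6*5**2) = -5526 - (-8 - 6*25) = -5526 - (-8 - 150) = -5526 - 1*(-158) = -5526 + 158 = -5368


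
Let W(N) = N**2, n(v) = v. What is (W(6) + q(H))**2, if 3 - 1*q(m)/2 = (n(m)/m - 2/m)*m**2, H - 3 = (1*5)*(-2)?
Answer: 7056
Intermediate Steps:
H = -7 (H = 3 + (1*5)*(-2) = 3 + 5*(-2) = 3 - 10 = -7)
q(m) = 6 - 2*m**2*(1 - 2/m) (q(m) = 6 - 2*(m/m - 2/m)*m**2 = 6 - 2*(1 - 2/m)*m**2 = 6 - 2*m**2*(1 - 2/m))
(W(6) + q(H))**2 = (6**2 + (6 - 2*(-7)**2 + 4*(-7)))**2 = (36 + (6 - 2*49 - 28))**2 = (36 + (6 - 98 - 28))**2 = (36 - 120)**2 = (-84)**2 = 7056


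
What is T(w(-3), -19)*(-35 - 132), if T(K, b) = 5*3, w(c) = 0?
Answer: -2505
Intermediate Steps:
T(K, b) = 15
T(w(-3), -19)*(-35 - 132) = 15*(-35 - 132) = 15*(-167) = -2505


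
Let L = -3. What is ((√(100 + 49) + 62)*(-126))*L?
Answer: 23436 + 378*√149 ≈ 28050.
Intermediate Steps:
((√(100 + 49) + 62)*(-126))*L = ((√(100 + 49) + 62)*(-126))*(-3) = ((√149 + 62)*(-126))*(-3) = ((62 + √149)*(-126))*(-3) = (-7812 - 126*√149)*(-3) = 23436 + 378*√149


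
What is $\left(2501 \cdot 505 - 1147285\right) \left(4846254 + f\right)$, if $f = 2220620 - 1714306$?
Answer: $619399168960$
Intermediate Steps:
$f = 506314$ ($f = 2220620 - 1714306 = 506314$)
$\left(2501 \cdot 505 - 1147285\right) \left(4846254 + f\right) = \left(2501 \cdot 505 - 1147285\right) \left(4846254 + 506314\right) = \left(1263005 - 1147285\right) 5352568 = 115720 \cdot 5352568 = 619399168960$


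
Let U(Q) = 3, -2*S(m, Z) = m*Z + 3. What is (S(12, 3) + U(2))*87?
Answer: -2871/2 ≈ -1435.5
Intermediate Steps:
S(m, Z) = -3/2 - Z*m/2 (S(m, Z) = -(m*Z + 3)/2 = -(Z*m + 3)/2 = -(3 + Z*m)/2 = -3/2 - Z*m/2)
(S(12, 3) + U(2))*87 = ((-3/2 - 1/2*3*12) + 3)*87 = ((-3/2 - 18) + 3)*87 = (-39/2 + 3)*87 = -33/2*87 = -2871/2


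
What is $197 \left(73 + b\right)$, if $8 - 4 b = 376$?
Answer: $-3743$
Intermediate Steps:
$b = -92$ ($b = 2 - 94 = -92$)
$197 \left(73 + b\right) = 197 \left(73 - 92\right) = 197 \left(-19\right) = -3743$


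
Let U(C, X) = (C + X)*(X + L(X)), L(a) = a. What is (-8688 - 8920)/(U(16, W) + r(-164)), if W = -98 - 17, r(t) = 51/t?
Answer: -93152/120459 ≈ -0.77331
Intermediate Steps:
W = -115
U(C, X) = 2*X*(C + X) (U(C, X) = (C + X)*(X + X) = (C + X)*(2*X) = 2*X*(C + X))
(-8688 - 8920)/(U(16, W) + r(-164)) = (-8688 - 8920)/(2*(-115)*(16 - 115) + 51/(-164)) = -17608/(2*(-115)*(-99) + 51*(-1/164)) = -17608/(22770 - 51/164) = -17608/3734229/164 = -17608*164/3734229 = -93152/120459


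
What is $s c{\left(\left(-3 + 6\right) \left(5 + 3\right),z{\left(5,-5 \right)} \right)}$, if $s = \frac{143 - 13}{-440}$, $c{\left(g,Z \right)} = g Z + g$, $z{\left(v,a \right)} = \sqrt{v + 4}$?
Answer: $- \frac{312}{11} \approx -28.364$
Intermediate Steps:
$z{\left(v,a \right)} = \sqrt{4 + v}$
$c{\left(g,Z \right)} = g + Z g$ ($c{\left(g,Z \right)} = Z g + g = g + Z g$)
$s = - \frac{13}{44}$ ($s = \left(143 - 13\right) \left(- \frac{1}{440}\right) = 130 \left(- \frac{1}{440}\right) = - \frac{13}{44} \approx -0.29545$)
$s c{\left(\left(-3 + 6\right) \left(5 + 3\right),z{\left(5,-5 \right)} \right)} = - \frac{13 \left(-3 + 6\right) \left(5 + 3\right) \left(1 + \sqrt{4 + 5}\right)}{44} = - \frac{13 \cdot 3 \cdot 8 \left(1 + \sqrt{9}\right)}{44} = - \frac{13 \cdot 24 \left(1 + 3\right)}{44} = - \frac{13 \cdot 24 \cdot 4}{44} = \left(- \frac{13}{44}\right) 96 = - \frac{312}{11}$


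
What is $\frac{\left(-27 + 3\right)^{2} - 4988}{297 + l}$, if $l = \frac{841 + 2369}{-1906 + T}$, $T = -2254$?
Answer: $- \frac{1835392}{123231} \approx -14.894$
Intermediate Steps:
$l = - \frac{321}{416}$ ($l = \frac{841 + 2369}{-1906 - 2254} = \frac{3210}{-4160} = 3210 \left(- \frac{1}{4160}\right) = - \frac{321}{416} \approx -0.77164$)
$\frac{\left(-27 + 3\right)^{2} - 4988}{297 + l} = \frac{\left(-27 + 3\right)^{2} - 4988}{297 - \frac{321}{416}} = \frac{\left(-24\right)^{2} - 4988}{\frac{123231}{416}} = \left(576 - 4988\right) \frac{416}{123231} = \left(-4412\right) \frac{416}{123231} = - \frac{1835392}{123231}$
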